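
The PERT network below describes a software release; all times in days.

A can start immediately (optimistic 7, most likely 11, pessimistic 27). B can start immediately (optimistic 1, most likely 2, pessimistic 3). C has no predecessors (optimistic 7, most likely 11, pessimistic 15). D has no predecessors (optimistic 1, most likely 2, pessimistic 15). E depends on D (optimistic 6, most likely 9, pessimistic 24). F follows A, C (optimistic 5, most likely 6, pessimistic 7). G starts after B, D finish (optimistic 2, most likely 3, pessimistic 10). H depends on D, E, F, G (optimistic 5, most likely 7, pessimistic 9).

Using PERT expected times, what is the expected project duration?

26 days

te_A = (7 + 4·11 + 27)/6 = 78/6 = 13
te_B = (1 + 4·2 + 3)/6 = 12/6 = 2
te_C = (7 + 4·11 + 15)/6 = 66/6 = 11
te_D = (1 + 4·2 + 15)/6 = 24/6 = 4
te_E = (6 + 4·9 + 24)/6 = 66/6 = 11
te_F = (5 + 4·6 + 7)/6 = 36/6 = 6
te_G = (2 + 4·3 + 10)/6 = 24/6 = 4
te_H = (5 + 4·7 + 9)/6 = 42/6 = 7

Forward pass:
ES_A = 0; EF_A = 13
ES_B = 0; EF_B = 2
ES_C = 0; EF_C = 11
ES_D = 0; EF_D = 4
ES_E = 4; EF_E = 4+11 = 15
ES_F = max(EF_A=13, EF_C=11) = 13; EF_F = 13+6 = 19
ES_G = max(EF_B=2, EF_D=4) = 4; EF_G = 4+4 = 8
ES_H = max(EF_D=4, EF_E=15, EF_F=19, EF_G=8) = 19; EF_H = 19+7 = 26
Expected project duration μ = 26 days. Critical path: A → F → H.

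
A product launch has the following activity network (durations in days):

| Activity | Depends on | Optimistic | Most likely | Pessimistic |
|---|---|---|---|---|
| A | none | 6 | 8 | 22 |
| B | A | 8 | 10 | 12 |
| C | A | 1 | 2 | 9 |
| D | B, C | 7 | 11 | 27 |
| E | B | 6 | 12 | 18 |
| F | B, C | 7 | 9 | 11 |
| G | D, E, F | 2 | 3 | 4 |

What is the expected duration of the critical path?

te_A = (6 + 4·8 + 22)/6 = 60/6 = 10
te_B = (8 + 4·10 + 12)/6 = 60/6 = 10
te_C = (1 + 4·2 + 9)/6 = 18/6 = 3
te_D = (7 + 4·11 + 27)/6 = 78/6 = 13
te_E = (6 + 4·12 + 18)/6 = 72/6 = 12
te_F = (7 + 4·9 + 11)/6 = 54/6 = 9
te_G = (2 + 4·3 + 4)/6 = 18/6 = 3

Forward pass:
ES_A = 0; EF_A = 10
ES_B = 10; EF_B = 10+10 = 20
ES_C = 10; EF_C = 10+3 = 13
ES_D = max(EF_B=20, EF_C=13) = 20; EF_D = 20+13 = 33
ES_E = 20; EF_E = 20+12 = 32
ES_F = max(EF_B=20, EF_C=13) = 20; EF_F = 20+9 = 29
ES_G = max(EF_D=33, EF_E=32, EF_F=29) = 33; EF_G = 33+3 = 36
Expected project duration μ = 36 days. Critical path: A → B → D → G.

36 days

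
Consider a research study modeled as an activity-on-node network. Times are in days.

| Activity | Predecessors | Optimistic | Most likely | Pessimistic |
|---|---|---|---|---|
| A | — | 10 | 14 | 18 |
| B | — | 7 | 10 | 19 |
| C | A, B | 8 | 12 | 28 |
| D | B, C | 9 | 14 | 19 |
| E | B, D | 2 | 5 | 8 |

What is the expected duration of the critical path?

47 days

te_A = (10 + 4·14 + 18)/6 = 84/6 = 14
te_B = (7 + 4·10 + 19)/6 = 66/6 = 11
te_C = (8 + 4·12 + 28)/6 = 84/6 = 14
te_D = (9 + 4·14 + 19)/6 = 84/6 = 14
te_E = (2 + 4·5 + 8)/6 = 30/6 = 5

Forward pass:
ES_A = 0; EF_A = 14
ES_B = 0; EF_B = 11
ES_C = max(EF_A=14, EF_B=11) = 14; EF_C = 14+14 = 28
ES_D = max(EF_B=11, EF_C=28) = 28; EF_D = 28+14 = 42
ES_E = max(EF_B=11, EF_D=42) = 42; EF_E = 42+5 = 47
Expected project duration μ = 47 days. Critical path: A → C → D → E.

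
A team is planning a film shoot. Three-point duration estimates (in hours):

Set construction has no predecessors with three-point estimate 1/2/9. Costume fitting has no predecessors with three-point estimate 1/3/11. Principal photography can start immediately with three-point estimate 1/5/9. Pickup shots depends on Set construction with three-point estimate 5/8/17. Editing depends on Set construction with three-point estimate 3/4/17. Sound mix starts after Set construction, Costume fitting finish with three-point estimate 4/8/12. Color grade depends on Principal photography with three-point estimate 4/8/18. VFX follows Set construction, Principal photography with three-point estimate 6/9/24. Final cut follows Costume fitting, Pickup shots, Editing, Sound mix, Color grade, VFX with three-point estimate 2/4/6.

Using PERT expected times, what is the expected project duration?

20 hours

te_Set construction = (1 + 4·2 + 9)/6 = 18/6 = 3
te_Costume fitting = (1 + 4·3 + 11)/6 = 24/6 = 4
te_Principal photography = (1 + 4·5 + 9)/6 = 30/6 = 5
te_Pickup shots = (5 + 4·8 + 17)/6 = 54/6 = 9
te_Editing = (3 + 4·4 + 17)/6 = 36/6 = 6
te_Sound mix = (4 + 4·8 + 12)/6 = 48/6 = 8
te_Color grade = (4 + 4·8 + 18)/6 = 54/6 = 9
te_VFX = (6 + 4·9 + 24)/6 = 66/6 = 11
te_Final cut = (2 + 4·4 + 6)/6 = 24/6 = 4

Forward pass:
ES_Set construction = 0; EF_Set construction = 3
ES_Costume fitting = 0; EF_Costume fitting = 4
ES_Principal photography = 0; EF_Principal photography = 5
ES_Pickup shots = 3; EF_Pickup shots = 3+9 = 12
ES_Editing = 3; EF_Editing = 3+6 = 9
ES_Sound mix = max(EF_Set construction=3, EF_Costume fitting=4) = 4; EF_Sound mix = 4+8 = 12
ES_Color grade = 5; EF_Color grade = 5+9 = 14
ES_VFX = max(EF_Set construction=3, EF_Principal photography=5) = 5; EF_VFX = 5+11 = 16
ES_Final cut = max(EF_Costume fitting=4, EF_Pickup shots=12, EF_Editing=9, EF_Sound mix=12, EF_Color grade=14, EF_VFX=16) = 16; EF_Final cut = 16+4 = 20
Expected project duration μ = 20 hours. Critical path: Principal photography → VFX → Final cut.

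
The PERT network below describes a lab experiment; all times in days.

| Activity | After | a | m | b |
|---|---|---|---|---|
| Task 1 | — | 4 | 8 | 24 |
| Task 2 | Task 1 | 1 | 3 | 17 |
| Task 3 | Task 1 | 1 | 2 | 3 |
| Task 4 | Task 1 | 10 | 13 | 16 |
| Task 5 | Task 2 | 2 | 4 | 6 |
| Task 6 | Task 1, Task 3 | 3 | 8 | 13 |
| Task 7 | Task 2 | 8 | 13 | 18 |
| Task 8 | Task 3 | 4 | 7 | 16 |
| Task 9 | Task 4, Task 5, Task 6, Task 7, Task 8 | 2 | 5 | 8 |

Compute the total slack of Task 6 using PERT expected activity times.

te_Task 1 = (4 + 4·8 + 24)/6 = 60/6 = 10
te_Task 2 = (1 + 4·3 + 17)/6 = 30/6 = 5
te_Task 3 = (1 + 4·2 + 3)/6 = 12/6 = 2
te_Task 4 = (10 + 4·13 + 16)/6 = 78/6 = 13
te_Task 5 = (2 + 4·4 + 6)/6 = 24/6 = 4
te_Task 6 = (3 + 4·8 + 13)/6 = 48/6 = 8
te_Task 7 = (8 + 4·13 + 18)/6 = 78/6 = 13
te_Task 8 = (4 + 4·7 + 16)/6 = 48/6 = 8
te_Task 9 = (2 + 4·5 + 8)/6 = 30/6 = 5

Forward pass:
ES_Task 1 = 0; EF_Task 1 = 10
ES_Task 2 = 10; EF_Task 2 = 10+5 = 15
ES_Task 3 = 10; EF_Task 3 = 10+2 = 12
ES_Task 4 = 10; EF_Task 4 = 10+13 = 23
ES_Task 5 = 15; EF_Task 5 = 15+4 = 19
ES_Task 6 = max(EF_Task 1=10, EF_Task 3=12) = 12; EF_Task 6 = 12+8 = 20
ES_Task 7 = 15; EF_Task 7 = 15+13 = 28
ES_Task 8 = 12; EF_Task 8 = 12+8 = 20
ES_Task 9 = max(EF_Task 4=23, EF_Task 5=19, EF_Task 6=20, EF_Task 7=28, EF_Task 8=20) = 28; EF_Task 9 = 28+5 = 33
Expected project duration μ = 33 days. Critical path: Task 1 → Task 2 → Task 7 → Task 9.

Backward pass:
LF_Task 9 = 33; LS_Task 9 = 33−5 = 28
LF_Task 8 = LS_Task 9 = 28; LS_Task 8 = 28−8 = 20
LF_Task 7 = LS_Task 9 = 28; LS_Task 7 = 28−13 = 15
LF_Task 6 = LS_Task 9 = 28; LS_Task 6 = 28−8 = 20
LF_Task 5 = LS_Task 9 = 28; LS_Task 5 = 28−4 = 24
LF_Task 4 = LS_Task 9 = 28; LS_Task 4 = 28−13 = 15
LF_Task 3 = min(LS_Task 6=20, LS_Task 8=20) = 20; LS_Task 3 = 20−2 = 18
LF_Task 2 = min(LS_Task 5=24, LS_Task 7=15) = 15; LS_Task 2 = 15−5 = 10
LF_Task 1 = min(LS_Task 2=10, LS_Task 3=18, LS_Task 4=15, LS_Task 6=20) = 10; LS_Task 1 = 10−10 = 0
Slack_Task 6 = LS_Task 6 − ES_Task 6 = 20 − 12 = 8

8 days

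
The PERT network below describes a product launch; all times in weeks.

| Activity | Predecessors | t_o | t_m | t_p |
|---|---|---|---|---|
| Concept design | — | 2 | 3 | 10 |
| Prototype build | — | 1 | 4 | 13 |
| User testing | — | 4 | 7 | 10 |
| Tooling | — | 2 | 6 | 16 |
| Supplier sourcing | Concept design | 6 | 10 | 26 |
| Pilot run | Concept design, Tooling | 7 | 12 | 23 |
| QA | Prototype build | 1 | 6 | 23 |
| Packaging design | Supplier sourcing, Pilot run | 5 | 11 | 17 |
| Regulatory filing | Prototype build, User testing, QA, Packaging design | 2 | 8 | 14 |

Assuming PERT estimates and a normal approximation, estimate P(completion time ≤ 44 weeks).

0.865

te_Concept design = (2 + 4·3 + 10)/6 = 24/6 = 4; σ²_Concept design = ((10−2)/6)² = 1.778
te_Prototype build = (1 + 4·4 + 13)/6 = 30/6 = 5; σ²_Prototype build = ((13−1)/6)² = 4.000
te_User testing = (4 + 4·7 + 10)/6 = 42/6 = 7; σ²_User testing = ((10−4)/6)² = 1.000
te_Tooling = (2 + 4·6 + 16)/6 = 42/6 = 7; σ²_Tooling = ((16−2)/6)² = 5.444
te_Supplier sourcing = (6 + 4·10 + 26)/6 = 72/6 = 12; σ²_Supplier sourcing = ((26−6)/6)² = 11.111
te_Pilot run = (7 + 4·12 + 23)/6 = 78/6 = 13; σ²_Pilot run = ((23−7)/6)² = 7.111
te_QA = (1 + 4·6 + 23)/6 = 48/6 = 8; σ²_QA = ((23−1)/6)² = 13.444
te_Packaging design = (5 + 4·11 + 17)/6 = 66/6 = 11; σ²_Packaging design = ((17−5)/6)² = 4.000
te_Regulatory filing = (2 + 4·8 + 14)/6 = 48/6 = 8; σ²_Regulatory filing = ((14−2)/6)² = 4.000

Forward pass:
ES_Concept design = 0; EF_Concept design = 4
ES_Prototype build = 0; EF_Prototype build = 5
ES_User testing = 0; EF_User testing = 7
ES_Tooling = 0; EF_Tooling = 7
ES_Supplier sourcing = 4; EF_Supplier sourcing = 4+12 = 16
ES_Pilot run = max(EF_Concept design=4, EF_Tooling=7) = 7; EF_Pilot run = 7+13 = 20
ES_QA = 5; EF_QA = 5+8 = 13
ES_Packaging design = max(EF_Supplier sourcing=16, EF_Pilot run=20) = 20; EF_Packaging design = 20+11 = 31
ES_Regulatory filing = max(EF_Prototype build=5, EF_User testing=7, EF_QA=13, EF_Packaging design=31) = 31; EF_Regulatory filing = 31+8 = 39
Expected project duration μ = 39 weeks. Critical path: Tooling → Pilot run → Packaging design → Regulatory filing.

Variance along critical path = 5.444 + 7.111 + 4.000 + 4.000 = 20.556; σ = √20.556 = 4.534 weeks.
Z = (44 − 39) / 4.534 = 1.103
P(T ≤ 44) = Φ(1.103) ≈ 0.865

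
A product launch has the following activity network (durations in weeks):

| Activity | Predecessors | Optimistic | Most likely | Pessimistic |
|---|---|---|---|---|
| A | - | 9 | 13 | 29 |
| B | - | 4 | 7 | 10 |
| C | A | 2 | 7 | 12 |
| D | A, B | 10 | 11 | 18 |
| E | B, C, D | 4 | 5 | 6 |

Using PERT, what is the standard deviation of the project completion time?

3.61 weeks

te_A = (9 + 4·13 + 29)/6 = 90/6 = 15; σ²_A = ((29−9)/6)² = 11.111
te_B = (4 + 4·7 + 10)/6 = 42/6 = 7; σ²_B = ((10−4)/6)² = 1.000
te_C = (2 + 4·7 + 12)/6 = 42/6 = 7; σ²_C = ((12−2)/6)² = 2.778
te_D = (10 + 4·11 + 18)/6 = 72/6 = 12; σ²_D = ((18−10)/6)² = 1.778
te_E = (4 + 4·5 + 6)/6 = 30/6 = 5; σ²_E = ((6−4)/6)² = 0.111

Forward pass:
ES_A = 0; EF_A = 15
ES_B = 0; EF_B = 7
ES_C = 15; EF_C = 15+7 = 22
ES_D = max(EF_A=15, EF_B=7) = 15; EF_D = 15+12 = 27
ES_E = max(EF_B=7, EF_C=22, EF_D=27) = 27; EF_E = 27+5 = 32
Expected project duration μ = 32 weeks. Critical path: A → D → E.

Variance along critical path = 11.111 + 1.778 + 0.111 = 13.000
σ = √13.000 = 3.606 weeks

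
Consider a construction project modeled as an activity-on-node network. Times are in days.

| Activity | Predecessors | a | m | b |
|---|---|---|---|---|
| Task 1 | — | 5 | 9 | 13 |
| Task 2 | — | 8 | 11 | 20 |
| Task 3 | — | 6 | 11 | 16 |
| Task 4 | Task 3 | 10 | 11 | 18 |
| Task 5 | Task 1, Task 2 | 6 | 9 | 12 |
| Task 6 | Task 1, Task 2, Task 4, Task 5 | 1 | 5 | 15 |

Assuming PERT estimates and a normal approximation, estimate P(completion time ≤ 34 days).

te_Task 1 = (5 + 4·9 + 13)/6 = 54/6 = 9; σ²_Task 1 = ((13−5)/6)² = 1.778
te_Task 2 = (8 + 4·11 + 20)/6 = 72/6 = 12; σ²_Task 2 = ((20−8)/6)² = 4.000
te_Task 3 = (6 + 4·11 + 16)/6 = 66/6 = 11; σ²_Task 3 = ((16−6)/6)² = 2.778
te_Task 4 = (10 + 4·11 + 18)/6 = 72/6 = 12; σ²_Task 4 = ((18−10)/6)² = 1.778
te_Task 5 = (6 + 4·9 + 12)/6 = 54/6 = 9; σ²_Task 5 = ((12−6)/6)² = 1.000
te_Task 6 = (1 + 4·5 + 15)/6 = 36/6 = 6; σ²_Task 6 = ((15−1)/6)² = 5.444

Forward pass:
ES_Task 1 = 0; EF_Task 1 = 9
ES_Task 2 = 0; EF_Task 2 = 12
ES_Task 3 = 0; EF_Task 3 = 11
ES_Task 4 = 11; EF_Task 4 = 11+12 = 23
ES_Task 5 = max(EF_Task 1=9, EF_Task 2=12) = 12; EF_Task 5 = 12+9 = 21
ES_Task 6 = max(EF_Task 1=9, EF_Task 2=12, EF_Task 4=23, EF_Task 5=21) = 23; EF_Task 6 = 23+6 = 29
Expected project duration μ = 29 days. Critical path: Task 3 → Task 4 → Task 6.

Variance along critical path = 2.778 + 1.778 + 5.444 = 10.000; σ = √10.000 = 3.162 days.
Z = (34 − 29) / 3.162 = 1.581
P(T ≤ 34) = Φ(1.581) ≈ 0.943

0.943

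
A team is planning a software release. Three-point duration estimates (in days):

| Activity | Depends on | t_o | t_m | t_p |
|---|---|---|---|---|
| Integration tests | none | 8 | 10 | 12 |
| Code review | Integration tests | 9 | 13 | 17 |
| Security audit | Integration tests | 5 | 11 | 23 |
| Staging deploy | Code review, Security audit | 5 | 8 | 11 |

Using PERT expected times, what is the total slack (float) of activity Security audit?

1 days

te_Integration tests = (8 + 4·10 + 12)/6 = 60/6 = 10
te_Code review = (9 + 4·13 + 17)/6 = 78/6 = 13
te_Security audit = (5 + 4·11 + 23)/6 = 72/6 = 12
te_Staging deploy = (5 + 4·8 + 11)/6 = 48/6 = 8

Forward pass:
ES_Integration tests = 0; EF_Integration tests = 10
ES_Code review = 10; EF_Code review = 10+13 = 23
ES_Security audit = 10; EF_Security audit = 10+12 = 22
ES_Staging deploy = max(EF_Code review=23, EF_Security audit=22) = 23; EF_Staging deploy = 23+8 = 31
Expected project duration μ = 31 days. Critical path: Integration tests → Code review → Staging deploy.

Backward pass:
LF_Staging deploy = 31; LS_Staging deploy = 31−8 = 23
LF_Security audit = LS_Staging deploy = 23; LS_Security audit = 23−12 = 11
LF_Code review = LS_Staging deploy = 23; LS_Code review = 23−13 = 10
LF_Integration tests = min(LS_Code review=10, LS_Security audit=11) = 10; LS_Integration tests = 10−10 = 0
Slack_Security audit = LS_Security audit − ES_Security audit = 11 − 10 = 1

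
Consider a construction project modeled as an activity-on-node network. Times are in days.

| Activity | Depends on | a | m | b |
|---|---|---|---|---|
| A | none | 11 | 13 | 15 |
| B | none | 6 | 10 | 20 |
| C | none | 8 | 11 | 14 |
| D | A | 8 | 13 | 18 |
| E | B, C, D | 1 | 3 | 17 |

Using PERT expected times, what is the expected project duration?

31 days

te_A = (11 + 4·13 + 15)/6 = 78/6 = 13
te_B = (6 + 4·10 + 20)/6 = 66/6 = 11
te_C = (8 + 4·11 + 14)/6 = 66/6 = 11
te_D = (8 + 4·13 + 18)/6 = 78/6 = 13
te_E = (1 + 4·3 + 17)/6 = 30/6 = 5

Forward pass:
ES_A = 0; EF_A = 13
ES_B = 0; EF_B = 11
ES_C = 0; EF_C = 11
ES_D = 13; EF_D = 13+13 = 26
ES_E = max(EF_B=11, EF_C=11, EF_D=26) = 26; EF_E = 26+5 = 31
Expected project duration μ = 31 days. Critical path: A → D → E.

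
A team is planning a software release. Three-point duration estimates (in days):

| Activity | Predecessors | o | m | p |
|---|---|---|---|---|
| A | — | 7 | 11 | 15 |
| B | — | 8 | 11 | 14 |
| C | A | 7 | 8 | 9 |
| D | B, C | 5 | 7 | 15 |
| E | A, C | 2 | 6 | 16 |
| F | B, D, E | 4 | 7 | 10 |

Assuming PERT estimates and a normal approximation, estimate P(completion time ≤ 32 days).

te_A = (7 + 4·11 + 15)/6 = 66/6 = 11; σ²_A = ((15−7)/6)² = 1.778
te_B = (8 + 4·11 + 14)/6 = 66/6 = 11; σ²_B = ((14−8)/6)² = 1.000
te_C = (7 + 4·8 + 9)/6 = 48/6 = 8; σ²_C = ((9−7)/6)² = 0.111
te_D = (5 + 4·7 + 15)/6 = 48/6 = 8; σ²_D = ((15−5)/6)² = 2.778
te_E = (2 + 4·6 + 16)/6 = 42/6 = 7; σ²_E = ((16−2)/6)² = 5.444
te_F = (4 + 4·7 + 10)/6 = 42/6 = 7; σ²_F = ((10−4)/6)² = 1.000

Forward pass:
ES_A = 0; EF_A = 11
ES_B = 0; EF_B = 11
ES_C = 11; EF_C = 11+8 = 19
ES_D = max(EF_B=11, EF_C=19) = 19; EF_D = 19+8 = 27
ES_E = max(EF_A=11, EF_C=19) = 19; EF_E = 19+7 = 26
ES_F = max(EF_B=11, EF_D=27, EF_E=26) = 27; EF_F = 27+7 = 34
Expected project duration μ = 34 days. Critical path: A → C → D → F.

Variance along critical path = 1.778 + 0.111 + 2.778 + 1.000 = 5.667; σ = √5.667 = 2.380 days.
Z = (32 − 34) / 2.380 = -0.840
P(T ≤ 32) = Φ(-0.840) ≈ 0.200

0.200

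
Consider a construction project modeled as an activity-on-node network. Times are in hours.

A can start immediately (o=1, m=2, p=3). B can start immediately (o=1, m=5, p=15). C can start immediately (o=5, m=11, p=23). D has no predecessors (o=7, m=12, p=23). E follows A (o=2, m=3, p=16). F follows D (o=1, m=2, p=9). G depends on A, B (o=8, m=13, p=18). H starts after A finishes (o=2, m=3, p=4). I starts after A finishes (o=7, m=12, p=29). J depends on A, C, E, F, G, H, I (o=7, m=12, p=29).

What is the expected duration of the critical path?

33 hours

te_A = (1 + 4·2 + 3)/6 = 12/6 = 2
te_B = (1 + 4·5 + 15)/6 = 36/6 = 6
te_C = (5 + 4·11 + 23)/6 = 72/6 = 12
te_D = (7 + 4·12 + 23)/6 = 78/6 = 13
te_E = (2 + 4·3 + 16)/6 = 30/6 = 5
te_F = (1 + 4·2 + 9)/6 = 18/6 = 3
te_G = (8 + 4·13 + 18)/6 = 78/6 = 13
te_H = (2 + 4·3 + 4)/6 = 18/6 = 3
te_I = (7 + 4·12 + 29)/6 = 84/6 = 14
te_J = (7 + 4·12 + 29)/6 = 84/6 = 14

Forward pass:
ES_A = 0; EF_A = 2
ES_B = 0; EF_B = 6
ES_C = 0; EF_C = 12
ES_D = 0; EF_D = 13
ES_E = 2; EF_E = 2+5 = 7
ES_F = 13; EF_F = 13+3 = 16
ES_G = max(EF_A=2, EF_B=6) = 6; EF_G = 6+13 = 19
ES_H = 2; EF_H = 2+3 = 5
ES_I = 2; EF_I = 2+14 = 16
ES_J = max(EF_A=2, EF_C=12, EF_E=7, EF_F=16, EF_G=19, EF_H=5, EF_I=16) = 19; EF_J = 19+14 = 33
Expected project duration μ = 33 hours. Critical path: B → G → J.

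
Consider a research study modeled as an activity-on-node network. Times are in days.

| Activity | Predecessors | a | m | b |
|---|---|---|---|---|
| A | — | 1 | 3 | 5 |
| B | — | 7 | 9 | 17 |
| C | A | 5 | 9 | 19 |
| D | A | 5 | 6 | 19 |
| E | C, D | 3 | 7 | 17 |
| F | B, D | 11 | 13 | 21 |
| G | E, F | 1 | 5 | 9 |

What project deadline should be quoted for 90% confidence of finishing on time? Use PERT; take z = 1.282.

34.1 days

te_A = (1 + 4·3 + 5)/6 = 18/6 = 3; σ²_A = ((5−1)/6)² = 0.444
te_B = (7 + 4·9 + 17)/6 = 60/6 = 10; σ²_B = ((17−7)/6)² = 2.778
te_C = (5 + 4·9 + 19)/6 = 60/6 = 10; σ²_C = ((19−5)/6)² = 5.444
te_D = (5 + 4·6 + 19)/6 = 48/6 = 8; σ²_D = ((19−5)/6)² = 5.444
te_E = (3 + 4·7 + 17)/6 = 48/6 = 8; σ²_E = ((17−3)/6)² = 5.444
te_F = (11 + 4·13 + 21)/6 = 84/6 = 14; σ²_F = ((21−11)/6)² = 2.778
te_G = (1 + 4·5 + 9)/6 = 30/6 = 5; σ²_G = ((9−1)/6)² = 1.778

Forward pass:
ES_A = 0; EF_A = 3
ES_B = 0; EF_B = 10
ES_C = 3; EF_C = 3+10 = 13
ES_D = 3; EF_D = 3+8 = 11
ES_E = max(EF_C=13, EF_D=11) = 13; EF_E = 13+8 = 21
ES_F = max(EF_B=10, EF_D=11) = 11; EF_F = 11+14 = 25
ES_G = max(EF_E=21, EF_F=25) = 25; EF_G = 25+5 = 30
Expected project duration μ = 30 days. Critical path: A → D → F → G.

Variance along critical path = 0.444 + 5.444 + 2.778 + 1.778 = 10.444; σ = 3.232 days.
D = μ + z·σ = 30 + 1.282·3.232 = 34.1 days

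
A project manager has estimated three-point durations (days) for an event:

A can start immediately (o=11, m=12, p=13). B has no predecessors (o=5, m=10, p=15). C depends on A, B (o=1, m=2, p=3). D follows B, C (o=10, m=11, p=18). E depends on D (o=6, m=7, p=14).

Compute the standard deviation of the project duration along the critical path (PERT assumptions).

te_A = (11 + 4·12 + 13)/6 = 72/6 = 12; σ²_A = ((13−11)/6)² = 0.111
te_B = (5 + 4·10 + 15)/6 = 60/6 = 10; σ²_B = ((15−5)/6)² = 2.778
te_C = (1 + 4·2 + 3)/6 = 12/6 = 2; σ²_C = ((3−1)/6)² = 0.111
te_D = (10 + 4·11 + 18)/6 = 72/6 = 12; σ²_D = ((18−10)/6)² = 1.778
te_E = (6 + 4·7 + 14)/6 = 48/6 = 8; σ²_E = ((14−6)/6)² = 1.778

Forward pass:
ES_A = 0; EF_A = 12
ES_B = 0; EF_B = 10
ES_C = max(EF_A=12, EF_B=10) = 12; EF_C = 12+2 = 14
ES_D = max(EF_B=10, EF_C=14) = 14; EF_D = 14+12 = 26
ES_E = 26; EF_E = 26+8 = 34
Expected project duration μ = 34 days. Critical path: A → C → D → E.

Variance along critical path = 0.111 + 0.111 + 1.778 + 1.778 = 3.778
σ = √3.778 = 1.944 days

1.94 days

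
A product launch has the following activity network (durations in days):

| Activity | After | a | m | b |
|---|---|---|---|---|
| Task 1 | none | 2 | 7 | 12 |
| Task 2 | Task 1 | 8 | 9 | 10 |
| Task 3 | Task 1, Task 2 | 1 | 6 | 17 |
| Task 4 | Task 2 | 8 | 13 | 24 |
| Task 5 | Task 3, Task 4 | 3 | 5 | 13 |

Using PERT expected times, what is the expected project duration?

36 days

te_Task 1 = (2 + 4·7 + 12)/6 = 42/6 = 7
te_Task 2 = (8 + 4·9 + 10)/6 = 54/6 = 9
te_Task 3 = (1 + 4·6 + 17)/6 = 42/6 = 7
te_Task 4 = (8 + 4·13 + 24)/6 = 84/6 = 14
te_Task 5 = (3 + 4·5 + 13)/6 = 36/6 = 6

Forward pass:
ES_Task 1 = 0; EF_Task 1 = 7
ES_Task 2 = 7; EF_Task 2 = 7+9 = 16
ES_Task 3 = max(EF_Task 1=7, EF_Task 2=16) = 16; EF_Task 3 = 16+7 = 23
ES_Task 4 = 16; EF_Task 4 = 16+14 = 30
ES_Task 5 = max(EF_Task 3=23, EF_Task 4=30) = 30; EF_Task 5 = 30+6 = 36
Expected project duration μ = 36 days. Critical path: Task 1 → Task 2 → Task 4 → Task 5.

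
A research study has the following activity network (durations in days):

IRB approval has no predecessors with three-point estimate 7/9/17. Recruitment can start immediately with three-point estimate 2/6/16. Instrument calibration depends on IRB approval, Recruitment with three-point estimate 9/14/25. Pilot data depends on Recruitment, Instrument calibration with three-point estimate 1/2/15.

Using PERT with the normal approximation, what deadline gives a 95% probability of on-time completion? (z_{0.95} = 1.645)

35.4 days

te_IRB approval = (7 + 4·9 + 17)/6 = 60/6 = 10; σ²_IRB approval = ((17−7)/6)² = 2.778
te_Recruitment = (2 + 4·6 + 16)/6 = 42/6 = 7; σ²_Recruitment = ((16−2)/6)² = 5.444
te_Instrument calibration = (9 + 4·14 + 25)/6 = 90/6 = 15; σ²_Instrument calibration = ((25−9)/6)² = 7.111
te_Pilot data = (1 + 4·2 + 15)/6 = 24/6 = 4; σ²_Pilot data = ((15−1)/6)² = 5.444

Forward pass:
ES_IRB approval = 0; EF_IRB approval = 10
ES_Recruitment = 0; EF_Recruitment = 7
ES_Instrument calibration = max(EF_IRB approval=10, EF_Recruitment=7) = 10; EF_Instrument calibration = 10+15 = 25
ES_Pilot data = max(EF_Recruitment=7, EF_Instrument calibration=25) = 25; EF_Pilot data = 25+4 = 29
Expected project duration μ = 29 days. Critical path: IRB approval → Instrument calibration → Pilot data.

Variance along critical path = 2.778 + 7.111 + 5.444 = 15.333; σ = 3.916 days.
D = μ + z·σ = 29 + 1.645·3.916 = 35.4 days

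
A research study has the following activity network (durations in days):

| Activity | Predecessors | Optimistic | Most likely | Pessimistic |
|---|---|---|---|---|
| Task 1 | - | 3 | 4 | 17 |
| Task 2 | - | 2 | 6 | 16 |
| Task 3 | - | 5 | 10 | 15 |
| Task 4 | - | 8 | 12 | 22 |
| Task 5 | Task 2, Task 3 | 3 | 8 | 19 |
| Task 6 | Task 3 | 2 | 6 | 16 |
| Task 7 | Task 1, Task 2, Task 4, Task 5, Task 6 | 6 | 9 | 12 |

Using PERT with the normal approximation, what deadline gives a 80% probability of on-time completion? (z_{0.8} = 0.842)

30.8 days

te_Task 1 = (3 + 4·4 + 17)/6 = 36/6 = 6; σ²_Task 1 = ((17−3)/6)² = 5.444
te_Task 2 = (2 + 4·6 + 16)/6 = 42/6 = 7; σ²_Task 2 = ((16−2)/6)² = 5.444
te_Task 3 = (5 + 4·10 + 15)/6 = 60/6 = 10; σ²_Task 3 = ((15−5)/6)² = 2.778
te_Task 4 = (8 + 4·12 + 22)/6 = 78/6 = 13; σ²_Task 4 = ((22−8)/6)² = 5.444
te_Task 5 = (3 + 4·8 + 19)/6 = 54/6 = 9; σ²_Task 5 = ((19−3)/6)² = 7.111
te_Task 6 = (2 + 4·6 + 16)/6 = 42/6 = 7; σ²_Task 6 = ((16−2)/6)² = 5.444
te_Task 7 = (6 + 4·9 + 12)/6 = 54/6 = 9; σ²_Task 7 = ((12−6)/6)² = 1.000

Forward pass:
ES_Task 1 = 0; EF_Task 1 = 6
ES_Task 2 = 0; EF_Task 2 = 7
ES_Task 3 = 0; EF_Task 3 = 10
ES_Task 4 = 0; EF_Task 4 = 13
ES_Task 5 = max(EF_Task 2=7, EF_Task 3=10) = 10; EF_Task 5 = 10+9 = 19
ES_Task 6 = 10; EF_Task 6 = 10+7 = 17
ES_Task 7 = max(EF_Task 1=6, EF_Task 2=7, EF_Task 4=13, EF_Task 5=19, EF_Task 6=17) = 19; EF_Task 7 = 19+9 = 28
Expected project duration μ = 28 days. Critical path: Task 3 → Task 5 → Task 7.

Variance along critical path = 2.778 + 7.111 + 1.000 = 10.889; σ = 3.300 days.
D = μ + z·σ = 28 + 0.842·3.300 = 30.8 days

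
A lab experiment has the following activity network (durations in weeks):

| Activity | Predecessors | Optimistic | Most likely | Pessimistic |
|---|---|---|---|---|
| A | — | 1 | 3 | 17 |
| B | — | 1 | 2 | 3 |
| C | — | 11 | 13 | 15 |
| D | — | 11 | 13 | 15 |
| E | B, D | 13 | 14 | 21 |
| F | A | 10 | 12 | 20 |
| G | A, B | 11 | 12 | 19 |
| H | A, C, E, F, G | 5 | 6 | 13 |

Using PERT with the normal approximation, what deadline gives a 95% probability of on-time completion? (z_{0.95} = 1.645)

38.3 weeks

te_A = (1 + 4·3 + 17)/6 = 30/6 = 5; σ²_A = ((17−1)/6)² = 7.111
te_B = (1 + 4·2 + 3)/6 = 12/6 = 2; σ²_B = ((3−1)/6)² = 0.111
te_C = (11 + 4·13 + 15)/6 = 78/6 = 13; σ²_C = ((15−11)/6)² = 0.444
te_D = (11 + 4·13 + 15)/6 = 78/6 = 13; σ²_D = ((15−11)/6)² = 0.444
te_E = (13 + 4·14 + 21)/6 = 90/6 = 15; σ²_E = ((21−13)/6)² = 1.778
te_F = (10 + 4·12 + 20)/6 = 78/6 = 13; σ²_F = ((20−10)/6)² = 2.778
te_G = (11 + 4·12 + 19)/6 = 78/6 = 13; σ²_G = ((19−11)/6)² = 1.778
te_H = (5 + 4·6 + 13)/6 = 42/6 = 7; σ²_H = ((13−5)/6)² = 1.778

Forward pass:
ES_A = 0; EF_A = 5
ES_B = 0; EF_B = 2
ES_C = 0; EF_C = 13
ES_D = 0; EF_D = 13
ES_E = max(EF_B=2, EF_D=13) = 13; EF_E = 13+15 = 28
ES_F = 5; EF_F = 5+13 = 18
ES_G = max(EF_A=5, EF_B=2) = 5; EF_G = 5+13 = 18
ES_H = max(EF_A=5, EF_C=13, EF_E=28, EF_F=18, EF_G=18) = 28; EF_H = 28+7 = 35
Expected project duration μ = 35 weeks. Critical path: D → E → H.

Variance along critical path = 0.444 + 1.778 + 1.778 = 4.000; σ = 2.000 weeks.
D = μ + z·σ = 35 + 1.645·2.000 = 38.3 weeks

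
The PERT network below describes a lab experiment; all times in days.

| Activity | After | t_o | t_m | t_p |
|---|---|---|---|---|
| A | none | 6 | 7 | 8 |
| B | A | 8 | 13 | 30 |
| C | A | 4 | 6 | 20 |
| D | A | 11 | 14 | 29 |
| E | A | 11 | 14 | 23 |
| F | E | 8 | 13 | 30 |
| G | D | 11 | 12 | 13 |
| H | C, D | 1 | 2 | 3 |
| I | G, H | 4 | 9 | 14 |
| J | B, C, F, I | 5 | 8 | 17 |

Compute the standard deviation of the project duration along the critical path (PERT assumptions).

te_A = (6 + 4·7 + 8)/6 = 42/6 = 7; σ²_A = ((8−6)/6)² = 0.111
te_B = (8 + 4·13 + 30)/6 = 90/6 = 15; σ²_B = ((30−8)/6)² = 13.444
te_C = (4 + 4·6 + 20)/6 = 48/6 = 8; σ²_C = ((20−4)/6)² = 7.111
te_D = (11 + 4·14 + 29)/6 = 96/6 = 16; σ²_D = ((29−11)/6)² = 9.000
te_E = (11 + 4·14 + 23)/6 = 90/6 = 15; σ²_E = ((23−11)/6)² = 4.000
te_F = (8 + 4·13 + 30)/6 = 90/6 = 15; σ²_F = ((30−8)/6)² = 13.444
te_G = (11 + 4·12 + 13)/6 = 72/6 = 12; σ²_G = ((13−11)/6)² = 0.111
te_H = (1 + 4·2 + 3)/6 = 12/6 = 2; σ²_H = ((3−1)/6)² = 0.111
te_I = (4 + 4·9 + 14)/6 = 54/6 = 9; σ²_I = ((14−4)/6)² = 2.778
te_J = (5 + 4·8 + 17)/6 = 54/6 = 9; σ²_J = ((17−5)/6)² = 4.000

Forward pass:
ES_A = 0; EF_A = 7
ES_B = 7; EF_B = 7+15 = 22
ES_C = 7; EF_C = 7+8 = 15
ES_D = 7; EF_D = 7+16 = 23
ES_E = 7; EF_E = 7+15 = 22
ES_F = 22; EF_F = 22+15 = 37
ES_G = 23; EF_G = 23+12 = 35
ES_H = max(EF_C=15, EF_D=23) = 23; EF_H = 23+2 = 25
ES_I = max(EF_G=35, EF_H=25) = 35; EF_I = 35+9 = 44
ES_J = max(EF_B=22, EF_C=15, EF_F=37, EF_I=44) = 44; EF_J = 44+9 = 53
Expected project duration μ = 53 days. Critical path: A → D → G → I → J.

Variance along critical path = 0.111 + 9.000 + 0.111 + 2.778 + 4.000 = 16.000
σ = √16.000 = 4.000 days

4.00 days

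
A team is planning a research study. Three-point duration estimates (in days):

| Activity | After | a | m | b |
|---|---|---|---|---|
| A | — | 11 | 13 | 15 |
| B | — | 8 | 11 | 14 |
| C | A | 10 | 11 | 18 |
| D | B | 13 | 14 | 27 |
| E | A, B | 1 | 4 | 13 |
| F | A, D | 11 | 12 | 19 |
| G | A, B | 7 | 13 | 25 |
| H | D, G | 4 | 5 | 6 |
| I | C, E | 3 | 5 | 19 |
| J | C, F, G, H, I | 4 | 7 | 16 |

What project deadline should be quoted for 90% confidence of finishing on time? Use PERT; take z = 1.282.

te_A = (11 + 4·13 + 15)/6 = 78/6 = 13; σ²_A = ((15−11)/6)² = 0.444
te_B = (8 + 4·11 + 14)/6 = 66/6 = 11; σ²_B = ((14−8)/6)² = 1.000
te_C = (10 + 4·11 + 18)/6 = 72/6 = 12; σ²_C = ((18−10)/6)² = 1.778
te_D = (13 + 4·14 + 27)/6 = 96/6 = 16; σ²_D = ((27−13)/6)² = 5.444
te_E = (1 + 4·4 + 13)/6 = 30/6 = 5; σ²_E = ((13−1)/6)² = 4.000
te_F = (11 + 4·12 + 19)/6 = 78/6 = 13; σ²_F = ((19−11)/6)² = 1.778
te_G = (7 + 4·13 + 25)/6 = 84/6 = 14; σ²_G = ((25−7)/6)² = 9.000
te_H = (4 + 4·5 + 6)/6 = 30/6 = 5; σ²_H = ((6−4)/6)² = 0.111
te_I = (3 + 4·5 + 19)/6 = 42/6 = 7; σ²_I = ((19−3)/6)² = 7.111
te_J = (4 + 4·7 + 16)/6 = 48/6 = 8; σ²_J = ((16−4)/6)² = 4.000

Forward pass:
ES_A = 0; EF_A = 13
ES_B = 0; EF_B = 11
ES_C = 13; EF_C = 13+12 = 25
ES_D = 11; EF_D = 11+16 = 27
ES_E = max(EF_A=13, EF_B=11) = 13; EF_E = 13+5 = 18
ES_F = max(EF_A=13, EF_D=27) = 27; EF_F = 27+13 = 40
ES_G = max(EF_A=13, EF_B=11) = 13; EF_G = 13+14 = 27
ES_H = max(EF_D=27, EF_G=27) = 27; EF_H = 27+5 = 32
ES_I = max(EF_C=25, EF_E=18) = 25; EF_I = 25+7 = 32
ES_J = max(EF_C=25, EF_F=40, EF_G=27, EF_H=32, EF_I=32) = 40; EF_J = 40+8 = 48
Expected project duration μ = 48 days. Critical path: B → D → F → J.

Variance along critical path = 1.000 + 5.444 + 1.778 + 4.000 = 12.222; σ = 3.496 days.
D = μ + z·σ = 48 + 1.282·3.496 = 52.5 days

52.5 days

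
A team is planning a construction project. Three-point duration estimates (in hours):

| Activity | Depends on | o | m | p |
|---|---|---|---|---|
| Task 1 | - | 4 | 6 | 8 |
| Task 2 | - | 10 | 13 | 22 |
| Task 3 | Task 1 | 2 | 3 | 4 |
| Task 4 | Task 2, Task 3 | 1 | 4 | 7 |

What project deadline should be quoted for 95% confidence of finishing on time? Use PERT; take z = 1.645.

21.7 hours

te_Task 1 = (4 + 4·6 + 8)/6 = 36/6 = 6; σ²_Task 1 = ((8−4)/6)² = 0.444
te_Task 2 = (10 + 4·13 + 22)/6 = 84/6 = 14; σ²_Task 2 = ((22−10)/6)² = 4.000
te_Task 3 = (2 + 4·3 + 4)/6 = 18/6 = 3; σ²_Task 3 = ((4−2)/6)² = 0.111
te_Task 4 = (1 + 4·4 + 7)/6 = 24/6 = 4; σ²_Task 4 = ((7−1)/6)² = 1.000

Forward pass:
ES_Task 1 = 0; EF_Task 1 = 6
ES_Task 2 = 0; EF_Task 2 = 14
ES_Task 3 = 6; EF_Task 3 = 6+3 = 9
ES_Task 4 = max(EF_Task 2=14, EF_Task 3=9) = 14; EF_Task 4 = 14+4 = 18
Expected project duration μ = 18 hours. Critical path: Task 2 → Task 4.

Variance along critical path = 4.000 + 1.000 = 5.000; σ = 2.236 hours.
D = μ + z·σ = 18 + 1.645·2.236 = 21.7 hours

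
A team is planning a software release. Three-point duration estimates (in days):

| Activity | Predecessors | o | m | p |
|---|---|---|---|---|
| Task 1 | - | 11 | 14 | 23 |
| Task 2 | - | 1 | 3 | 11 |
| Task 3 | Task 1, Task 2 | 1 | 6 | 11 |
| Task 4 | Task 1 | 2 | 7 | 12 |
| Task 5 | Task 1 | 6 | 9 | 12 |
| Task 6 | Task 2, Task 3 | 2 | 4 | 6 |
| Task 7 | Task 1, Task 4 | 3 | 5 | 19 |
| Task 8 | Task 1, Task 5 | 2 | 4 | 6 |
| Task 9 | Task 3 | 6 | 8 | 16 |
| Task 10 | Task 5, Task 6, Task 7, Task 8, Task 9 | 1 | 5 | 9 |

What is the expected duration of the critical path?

te_Task 1 = (11 + 4·14 + 23)/6 = 90/6 = 15
te_Task 2 = (1 + 4·3 + 11)/6 = 24/6 = 4
te_Task 3 = (1 + 4·6 + 11)/6 = 36/6 = 6
te_Task 4 = (2 + 4·7 + 12)/6 = 42/6 = 7
te_Task 5 = (6 + 4·9 + 12)/6 = 54/6 = 9
te_Task 6 = (2 + 4·4 + 6)/6 = 24/6 = 4
te_Task 7 = (3 + 4·5 + 19)/6 = 42/6 = 7
te_Task 8 = (2 + 4·4 + 6)/6 = 24/6 = 4
te_Task 9 = (6 + 4·8 + 16)/6 = 54/6 = 9
te_Task 10 = (1 + 4·5 + 9)/6 = 30/6 = 5

Forward pass:
ES_Task 1 = 0; EF_Task 1 = 15
ES_Task 2 = 0; EF_Task 2 = 4
ES_Task 3 = max(EF_Task 1=15, EF_Task 2=4) = 15; EF_Task 3 = 15+6 = 21
ES_Task 4 = 15; EF_Task 4 = 15+7 = 22
ES_Task 5 = 15; EF_Task 5 = 15+9 = 24
ES_Task 6 = max(EF_Task 2=4, EF_Task 3=21) = 21; EF_Task 6 = 21+4 = 25
ES_Task 7 = max(EF_Task 1=15, EF_Task 4=22) = 22; EF_Task 7 = 22+7 = 29
ES_Task 8 = max(EF_Task 1=15, EF_Task 5=24) = 24; EF_Task 8 = 24+4 = 28
ES_Task 9 = 21; EF_Task 9 = 21+9 = 30
ES_Task 10 = max(EF_Task 5=24, EF_Task 6=25, EF_Task 7=29, EF_Task 8=28, EF_Task 9=30) = 30; EF_Task 10 = 30+5 = 35
Expected project duration μ = 35 days. Critical path: Task 1 → Task 3 → Task 9 → Task 10.

35 days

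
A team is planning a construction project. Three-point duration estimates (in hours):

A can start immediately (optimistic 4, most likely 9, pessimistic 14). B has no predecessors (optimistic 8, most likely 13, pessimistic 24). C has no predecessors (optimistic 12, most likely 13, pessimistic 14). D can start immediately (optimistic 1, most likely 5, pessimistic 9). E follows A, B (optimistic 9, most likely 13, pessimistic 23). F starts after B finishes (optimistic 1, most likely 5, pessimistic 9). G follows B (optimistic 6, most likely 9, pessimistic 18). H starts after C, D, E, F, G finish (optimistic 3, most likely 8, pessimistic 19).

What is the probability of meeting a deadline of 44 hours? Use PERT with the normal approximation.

0.943

te_A = (4 + 4·9 + 14)/6 = 54/6 = 9; σ²_A = ((14−4)/6)² = 2.778
te_B = (8 + 4·13 + 24)/6 = 84/6 = 14; σ²_B = ((24−8)/6)² = 7.111
te_C = (12 + 4·13 + 14)/6 = 78/6 = 13; σ²_C = ((14−12)/6)² = 0.111
te_D = (1 + 4·5 + 9)/6 = 30/6 = 5; σ²_D = ((9−1)/6)² = 1.778
te_E = (9 + 4·13 + 23)/6 = 84/6 = 14; σ²_E = ((23−9)/6)² = 5.444
te_F = (1 + 4·5 + 9)/6 = 30/6 = 5; σ²_F = ((9−1)/6)² = 1.778
te_G = (6 + 4·9 + 18)/6 = 60/6 = 10; σ²_G = ((18−6)/6)² = 4.000
te_H = (3 + 4·8 + 19)/6 = 54/6 = 9; σ²_H = ((19−3)/6)² = 7.111

Forward pass:
ES_A = 0; EF_A = 9
ES_B = 0; EF_B = 14
ES_C = 0; EF_C = 13
ES_D = 0; EF_D = 5
ES_E = max(EF_A=9, EF_B=14) = 14; EF_E = 14+14 = 28
ES_F = 14; EF_F = 14+5 = 19
ES_G = 14; EF_G = 14+10 = 24
ES_H = max(EF_C=13, EF_D=5, EF_E=28, EF_F=19, EF_G=24) = 28; EF_H = 28+9 = 37
Expected project duration μ = 37 hours. Critical path: B → E → H.

Variance along critical path = 7.111 + 5.444 + 7.111 = 19.667; σ = √19.667 = 4.435 hours.
Z = (44 − 37) / 4.435 = 1.578
P(T ≤ 44) = Φ(1.578) ≈ 0.943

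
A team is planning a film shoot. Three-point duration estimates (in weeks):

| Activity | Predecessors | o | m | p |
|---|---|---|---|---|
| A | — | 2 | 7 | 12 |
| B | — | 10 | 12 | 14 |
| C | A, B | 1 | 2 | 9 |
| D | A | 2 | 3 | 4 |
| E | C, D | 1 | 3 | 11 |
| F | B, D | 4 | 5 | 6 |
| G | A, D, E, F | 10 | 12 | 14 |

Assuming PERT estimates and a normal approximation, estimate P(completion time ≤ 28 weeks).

te_A = (2 + 4·7 + 12)/6 = 42/6 = 7; σ²_A = ((12−2)/6)² = 2.778
te_B = (10 + 4·12 + 14)/6 = 72/6 = 12; σ²_B = ((14−10)/6)² = 0.444
te_C = (1 + 4·2 + 9)/6 = 18/6 = 3; σ²_C = ((9−1)/6)² = 1.778
te_D = (2 + 4·3 + 4)/6 = 18/6 = 3; σ²_D = ((4−2)/6)² = 0.111
te_E = (1 + 4·3 + 11)/6 = 24/6 = 4; σ²_E = ((11−1)/6)² = 2.778
te_F = (4 + 4·5 + 6)/6 = 30/6 = 5; σ²_F = ((6−4)/6)² = 0.111
te_G = (10 + 4·12 + 14)/6 = 72/6 = 12; σ²_G = ((14−10)/6)² = 0.444

Forward pass:
ES_A = 0; EF_A = 7
ES_B = 0; EF_B = 12
ES_C = max(EF_A=7, EF_B=12) = 12; EF_C = 12+3 = 15
ES_D = 7; EF_D = 7+3 = 10
ES_E = max(EF_C=15, EF_D=10) = 15; EF_E = 15+4 = 19
ES_F = max(EF_B=12, EF_D=10) = 12; EF_F = 12+5 = 17
ES_G = max(EF_A=7, EF_D=10, EF_E=19, EF_F=17) = 19; EF_G = 19+12 = 31
Expected project duration μ = 31 weeks. Critical path: B → C → E → G.

Variance along critical path = 0.444 + 1.778 + 2.778 + 0.444 = 5.444; σ = √5.444 = 2.333 weeks.
Z = (28 − 31) / 2.333 = -1.286
P(T ≤ 28) = Φ(-1.286) ≈ 0.099

0.099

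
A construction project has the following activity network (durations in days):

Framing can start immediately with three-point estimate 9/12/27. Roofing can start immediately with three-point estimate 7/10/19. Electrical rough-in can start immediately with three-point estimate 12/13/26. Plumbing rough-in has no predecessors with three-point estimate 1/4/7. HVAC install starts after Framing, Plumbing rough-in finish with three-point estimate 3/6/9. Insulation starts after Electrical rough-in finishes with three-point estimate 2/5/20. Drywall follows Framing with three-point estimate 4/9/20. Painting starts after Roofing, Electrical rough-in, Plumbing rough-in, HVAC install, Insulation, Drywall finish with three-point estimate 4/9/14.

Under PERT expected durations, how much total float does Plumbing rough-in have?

14 days

te_Framing = (9 + 4·12 + 27)/6 = 84/6 = 14
te_Roofing = (7 + 4·10 + 19)/6 = 66/6 = 11
te_Electrical rough-in = (12 + 4·13 + 26)/6 = 90/6 = 15
te_Plumbing rough-in = (1 + 4·4 + 7)/6 = 24/6 = 4
te_HVAC install = (3 + 4·6 + 9)/6 = 36/6 = 6
te_Insulation = (2 + 4·5 + 20)/6 = 42/6 = 7
te_Drywall = (4 + 4·9 + 20)/6 = 60/6 = 10
te_Painting = (4 + 4·9 + 14)/6 = 54/6 = 9

Forward pass:
ES_Framing = 0; EF_Framing = 14
ES_Roofing = 0; EF_Roofing = 11
ES_Electrical rough-in = 0; EF_Electrical rough-in = 15
ES_Plumbing rough-in = 0; EF_Plumbing rough-in = 4
ES_HVAC install = max(EF_Framing=14, EF_Plumbing rough-in=4) = 14; EF_HVAC install = 14+6 = 20
ES_Insulation = 15; EF_Insulation = 15+7 = 22
ES_Drywall = 14; EF_Drywall = 14+10 = 24
ES_Painting = max(EF_Roofing=11, EF_Electrical rough-in=15, EF_Plumbing rough-in=4, EF_HVAC install=20, EF_Insulation=22, EF_Drywall=24) = 24; EF_Painting = 24+9 = 33
Expected project duration μ = 33 days. Critical path: Framing → Drywall → Painting.

Backward pass:
LF_Painting = 33; LS_Painting = 33−9 = 24
LF_Drywall = LS_Painting = 24; LS_Drywall = 24−10 = 14
LF_Insulation = LS_Painting = 24; LS_Insulation = 24−7 = 17
LF_HVAC install = LS_Painting = 24; LS_HVAC install = 24−6 = 18
LF_Plumbing rough-in = min(LS_HVAC install=18, LS_Painting=24) = 18; LS_Plumbing rough-in = 18−4 = 14
LF_Electrical rough-in = min(LS_Insulation=17, LS_Painting=24) = 17; LS_Electrical rough-in = 17−15 = 2
LF_Roofing = LS_Painting = 24; LS_Roofing = 24−11 = 13
LF_Framing = min(LS_HVAC install=18, LS_Drywall=14) = 14; LS_Framing = 14−14 = 0
Slack_Plumbing rough-in = LS_Plumbing rough-in − ES_Plumbing rough-in = 14 − 0 = 14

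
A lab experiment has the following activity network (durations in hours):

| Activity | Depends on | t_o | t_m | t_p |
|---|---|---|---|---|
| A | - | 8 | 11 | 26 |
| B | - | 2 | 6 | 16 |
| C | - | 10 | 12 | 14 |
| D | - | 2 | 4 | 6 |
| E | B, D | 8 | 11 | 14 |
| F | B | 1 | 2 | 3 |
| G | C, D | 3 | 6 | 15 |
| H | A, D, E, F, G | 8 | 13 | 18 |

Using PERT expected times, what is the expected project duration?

te_A = (8 + 4·11 + 26)/6 = 78/6 = 13
te_B = (2 + 4·6 + 16)/6 = 42/6 = 7
te_C = (10 + 4·12 + 14)/6 = 72/6 = 12
te_D = (2 + 4·4 + 6)/6 = 24/6 = 4
te_E = (8 + 4·11 + 14)/6 = 66/6 = 11
te_F = (1 + 4·2 + 3)/6 = 12/6 = 2
te_G = (3 + 4·6 + 15)/6 = 42/6 = 7
te_H = (8 + 4·13 + 18)/6 = 78/6 = 13

Forward pass:
ES_A = 0; EF_A = 13
ES_B = 0; EF_B = 7
ES_C = 0; EF_C = 12
ES_D = 0; EF_D = 4
ES_E = max(EF_B=7, EF_D=4) = 7; EF_E = 7+11 = 18
ES_F = 7; EF_F = 7+2 = 9
ES_G = max(EF_C=12, EF_D=4) = 12; EF_G = 12+7 = 19
ES_H = max(EF_A=13, EF_D=4, EF_E=18, EF_F=9, EF_G=19) = 19; EF_H = 19+13 = 32
Expected project duration μ = 32 hours. Critical path: C → G → H.

32 hours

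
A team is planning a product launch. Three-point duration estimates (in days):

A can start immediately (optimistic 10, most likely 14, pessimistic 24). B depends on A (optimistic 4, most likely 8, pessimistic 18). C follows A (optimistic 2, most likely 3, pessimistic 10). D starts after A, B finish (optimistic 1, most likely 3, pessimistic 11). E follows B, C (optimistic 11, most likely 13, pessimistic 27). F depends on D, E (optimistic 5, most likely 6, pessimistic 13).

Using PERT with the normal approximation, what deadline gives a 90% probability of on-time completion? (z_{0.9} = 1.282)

te_A = (10 + 4·14 + 24)/6 = 90/6 = 15; σ²_A = ((24−10)/6)² = 5.444
te_B = (4 + 4·8 + 18)/6 = 54/6 = 9; σ²_B = ((18−4)/6)² = 5.444
te_C = (2 + 4·3 + 10)/6 = 24/6 = 4; σ²_C = ((10−2)/6)² = 1.778
te_D = (1 + 4·3 + 11)/6 = 24/6 = 4; σ²_D = ((11−1)/6)² = 2.778
te_E = (11 + 4·13 + 27)/6 = 90/6 = 15; σ²_E = ((27−11)/6)² = 7.111
te_F = (5 + 4·6 + 13)/6 = 42/6 = 7; σ²_F = ((13−5)/6)² = 1.778

Forward pass:
ES_A = 0; EF_A = 15
ES_B = 15; EF_B = 15+9 = 24
ES_C = 15; EF_C = 15+4 = 19
ES_D = max(EF_A=15, EF_B=24) = 24; EF_D = 24+4 = 28
ES_E = max(EF_B=24, EF_C=19) = 24; EF_E = 24+15 = 39
ES_F = max(EF_D=28, EF_E=39) = 39; EF_F = 39+7 = 46
Expected project duration μ = 46 days. Critical path: A → B → E → F.

Variance along critical path = 5.444 + 5.444 + 7.111 + 1.778 = 19.778; σ = 4.447 days.
D = μ + z·σ = 46 + 1.282·4.447 = 51.7 days

51.7 days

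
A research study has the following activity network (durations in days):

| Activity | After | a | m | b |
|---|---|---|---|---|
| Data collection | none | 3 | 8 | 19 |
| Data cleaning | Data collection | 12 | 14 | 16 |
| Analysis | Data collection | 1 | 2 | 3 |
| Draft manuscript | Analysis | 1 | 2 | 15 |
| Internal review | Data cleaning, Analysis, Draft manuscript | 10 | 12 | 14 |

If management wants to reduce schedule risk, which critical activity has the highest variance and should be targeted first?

Data collection

te_Data collection = (3 + 4·8 + 19)/6 = 54/6 = 9; σ²_Data collection = ((19−3)/6)² = 7.111
te_Data cleaning = (12 + 4·14 + 16)/6 = 84/6 = 14; σ²_Data cleaning = ((16−12)/6)² = 0.444
te_Analysis = (1 + 4·2 + 3)/6 = 12/6 = 2; σ²_Analysis = ((3−1)/6)² = 0.111
te_Draft manuscript = (1 + 4·2 + 15)/6 = 24/6 = 4; σ²_Draft manuscript = ((15−1)/6)² = 5.444
te_Internal review = (10 + 4·12 + 14)/6 = 72/6 = 12; σ²_Internal review = ((14−10)/6)² = 0.444

Forward pass:
ES_Data collection = 0; EF_Data collection = 9
ES_Data cleaning = 9; EF_Data cleaning = 9+14 = 23
ES_Analysis = 9; EF_Analysis = 9+2 = 11
ES_Draft manuscript = 11; EF_Draft manuscript = 11+4 = 15
ES_Internal review = max(EF_Data cleaning=23, EF_Analysis=11, EF_Draft manuscript=15) = 23; EF_Internal review = 23+12 = 35
Expected project duration μ = 35 days. Critical path: Data collection → Data cleaning → Internal review.

Variances on critical path: σ²_Data collection=7.111, σ²_Data cleaning=0.444, σ²_Internal review=0.444.
Largest is σ²_Data collection = 7.111.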